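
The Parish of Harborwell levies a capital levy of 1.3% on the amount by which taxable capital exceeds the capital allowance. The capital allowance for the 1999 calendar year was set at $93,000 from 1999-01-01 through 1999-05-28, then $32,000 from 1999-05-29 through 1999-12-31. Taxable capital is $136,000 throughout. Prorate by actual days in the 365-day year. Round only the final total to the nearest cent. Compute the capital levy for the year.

$1,030.45

1999-01-01 to 1999-05-28: 148 days, exemption $93,000 → ($136,000 − $93,000) × 1.3% × 148/365 = $226.6630
1999-05-29 to 1999-12-31: 217 days, exemption $32,000 → ($136,000 − $32,000) × 1.3% × 217/365 = $803.7918
Total = $1,030.4548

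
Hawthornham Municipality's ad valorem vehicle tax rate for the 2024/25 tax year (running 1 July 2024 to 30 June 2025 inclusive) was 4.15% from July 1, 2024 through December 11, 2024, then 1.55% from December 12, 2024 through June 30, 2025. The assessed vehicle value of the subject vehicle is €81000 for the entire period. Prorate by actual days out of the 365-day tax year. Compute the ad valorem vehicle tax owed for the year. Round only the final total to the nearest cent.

July 1 – December 11, 2024: 164 days at 4.15% → €81000 × 4.15% × 164/365 = €1510.3726
December 12, 2024 – June 30, 2025: 201 days at 1.55% → €81000 × 1.55% × 201/365 = €691.3849
Total = €2201.7575

€2201.76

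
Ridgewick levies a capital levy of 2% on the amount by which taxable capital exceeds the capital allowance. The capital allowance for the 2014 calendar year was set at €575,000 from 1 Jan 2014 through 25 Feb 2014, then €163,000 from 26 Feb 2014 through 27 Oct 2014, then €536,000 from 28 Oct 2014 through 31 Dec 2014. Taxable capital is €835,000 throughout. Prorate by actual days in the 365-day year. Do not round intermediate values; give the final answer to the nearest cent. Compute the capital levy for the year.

€10,847.29

1 Jan – 25 Feb 2014: 56 days, exemption €575,000 → (€835,000 − €575,000) × 2% × 56/365 = €797.8082
26 Feb – 27 Oct 2014: 244 days, exemption €163,000 → (€835,000 − €163,000) × 2% × 244/365 = €8,984.5479
28 Oct – 31 Dec 2014: 65 days, exemption €536,000 → (€835,000 − €536,000) × 2% × 65/365 = €1,064.9315
Total = €10,847.2877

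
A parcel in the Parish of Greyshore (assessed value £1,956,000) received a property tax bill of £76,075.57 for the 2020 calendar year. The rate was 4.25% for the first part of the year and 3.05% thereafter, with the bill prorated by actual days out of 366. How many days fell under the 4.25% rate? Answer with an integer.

Let d = days at the first rate; then 366 − d days at the second rate.
£1,956,000 × [4.25%·d + 3.05%·(366−d)] / 366 = £76,075.57
Solving gives d = 256, so the new rate took effect on 13 Sep 2020.

256 days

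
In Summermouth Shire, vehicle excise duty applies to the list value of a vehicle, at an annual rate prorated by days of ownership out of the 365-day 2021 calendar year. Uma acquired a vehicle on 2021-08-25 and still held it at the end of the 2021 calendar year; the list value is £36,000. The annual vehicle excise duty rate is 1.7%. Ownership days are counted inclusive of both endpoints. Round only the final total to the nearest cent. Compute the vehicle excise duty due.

Days held (2021-08-25 to 2021-12-31): 129 out of 365
Tax = £36,000 × 1.7% × 129/365 = £216.2959

£216.30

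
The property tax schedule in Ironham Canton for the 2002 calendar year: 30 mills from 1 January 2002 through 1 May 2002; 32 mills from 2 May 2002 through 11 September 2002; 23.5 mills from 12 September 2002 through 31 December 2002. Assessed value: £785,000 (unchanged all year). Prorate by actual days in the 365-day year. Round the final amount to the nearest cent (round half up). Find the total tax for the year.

1 January – 1 May 2002: 121 days at 30 mills → £785,000 × 3% × 121/365 = £7,806.9863
2 May – 11 September 2002: 133 days at 32 mills → £785,000 × 3.2% × 133/365 = £9,153.3151
12 September – 31 December 2002: 111 days at 23.5 mills → £785,000 × 2.35% × 111/365 = £5,610.0616
Total = £22,570.3630

£22,570.36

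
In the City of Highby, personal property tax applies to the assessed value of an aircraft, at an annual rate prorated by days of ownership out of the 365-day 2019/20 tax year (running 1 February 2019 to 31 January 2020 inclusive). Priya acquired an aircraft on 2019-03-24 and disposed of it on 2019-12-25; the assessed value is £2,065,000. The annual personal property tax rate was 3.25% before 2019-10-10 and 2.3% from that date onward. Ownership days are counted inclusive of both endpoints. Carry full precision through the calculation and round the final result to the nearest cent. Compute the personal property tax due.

2019-03-24 to 2019-10-09: 200 days at 3.25% → £2,065,000 × 3.25% × 200/365 = £36,773.9726
2019-10-10 to 2019-12-25: 77 days at 2.3% → £2,065,000 × 2.3% × 77/365 = £10,019.4932
Total = £46,793.4658

£46,793.47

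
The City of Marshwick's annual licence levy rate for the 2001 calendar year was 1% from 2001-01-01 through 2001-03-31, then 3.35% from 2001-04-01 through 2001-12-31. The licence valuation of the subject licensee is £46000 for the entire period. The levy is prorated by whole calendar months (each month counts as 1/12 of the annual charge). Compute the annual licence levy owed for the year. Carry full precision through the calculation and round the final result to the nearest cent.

£1270.75

2001-01-01 to 2001-03-31: 3 months at 1% → £46000 × 1% × 3/12 = £115.0000
2001-04-01 to 2001-12-31: 9 months at 3.35% → £46000 × 3.35% × 9/12 = £1155.7500
Total = £1270.7500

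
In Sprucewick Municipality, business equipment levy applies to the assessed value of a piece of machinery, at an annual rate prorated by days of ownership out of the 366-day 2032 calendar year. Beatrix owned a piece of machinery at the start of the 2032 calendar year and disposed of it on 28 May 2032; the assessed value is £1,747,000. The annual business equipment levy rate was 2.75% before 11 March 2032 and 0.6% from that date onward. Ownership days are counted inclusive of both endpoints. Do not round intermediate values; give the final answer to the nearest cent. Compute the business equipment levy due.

1 January – 10 March 2032: 70 days at 2.75% → £1,747,000 × 2.75% × 70/366 = £9,188.4563
11 March – 28 May 2032: 79 days at 0.6% → £1,747,000 × 0.6% × 79/366 = £2,262.5082
Total = £11,450.9645

£11,450.96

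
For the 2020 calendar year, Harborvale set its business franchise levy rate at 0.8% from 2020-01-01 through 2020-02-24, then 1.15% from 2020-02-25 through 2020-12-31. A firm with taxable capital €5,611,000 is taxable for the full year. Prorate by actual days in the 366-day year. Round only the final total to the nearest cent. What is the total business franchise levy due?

€61,575.36

2020-01-01 to 2020-02-24: 55 days at 0.8% → €5,611,000 × 0.8% × 55/366 = €6,745.4645
2020-02-25 to 2020-12-31: 311 days at 1.15% → €5,611,000 × 1.15% × 311/366 = €54,829.8948
Total = €61,575.3593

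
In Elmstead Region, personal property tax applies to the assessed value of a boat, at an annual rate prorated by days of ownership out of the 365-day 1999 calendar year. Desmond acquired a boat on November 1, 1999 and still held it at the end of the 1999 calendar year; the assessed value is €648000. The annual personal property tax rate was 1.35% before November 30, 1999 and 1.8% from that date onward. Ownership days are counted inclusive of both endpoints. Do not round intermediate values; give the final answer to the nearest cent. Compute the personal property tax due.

€1717.64

November 1 – November 29, 1999: 29 days at 1.35% → €648000 × 1.35% × 29/365 = €695.0466
November 30 – December 31, 1999: 32 days at 1.8% → €648000 × 1.8% × 32/365 = €1022.5973
Total = €1717.6438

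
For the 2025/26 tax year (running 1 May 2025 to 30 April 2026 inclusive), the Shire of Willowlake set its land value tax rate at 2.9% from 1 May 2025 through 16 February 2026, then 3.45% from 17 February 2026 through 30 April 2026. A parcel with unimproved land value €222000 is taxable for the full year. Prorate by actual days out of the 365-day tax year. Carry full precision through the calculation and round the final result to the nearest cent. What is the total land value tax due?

€6682.20

1 May 2025 – 16 February 2026: 292 days at 2.9% → €222000 × 2.9% × 292/365 = €5150.4000
17 February – 30 April 2026: 73 days at 3.45% → €222000 × 3.45% × 73/365 = €1531.8000
Total = €6682.2000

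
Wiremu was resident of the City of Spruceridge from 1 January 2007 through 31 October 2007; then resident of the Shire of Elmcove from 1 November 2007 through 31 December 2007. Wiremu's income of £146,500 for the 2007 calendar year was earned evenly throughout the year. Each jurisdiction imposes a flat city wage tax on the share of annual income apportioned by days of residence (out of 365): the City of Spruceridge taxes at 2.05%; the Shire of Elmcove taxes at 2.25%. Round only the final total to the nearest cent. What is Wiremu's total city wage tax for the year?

The City of Spruceridge, 1 January – 31 October 2007: 304 days → £146,500 × 2.05% × 304/365 = £2,501.3370
The Shire of Elmcove, 1 November – 31 December 2007: 61 days → £146,500 × 2.25% × 61/365 = £550.8801
Total = £3,052.2171

£3,052.22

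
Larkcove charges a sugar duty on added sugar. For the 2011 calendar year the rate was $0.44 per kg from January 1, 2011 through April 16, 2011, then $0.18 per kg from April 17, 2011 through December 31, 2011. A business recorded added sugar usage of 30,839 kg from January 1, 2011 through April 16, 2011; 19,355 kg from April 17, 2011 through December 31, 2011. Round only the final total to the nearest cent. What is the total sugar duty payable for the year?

January 1 – April 16, 2011: 30,839 kg at $0.44/kg → $13,569.16
April 17 – December 31, 2011: 19,355 kg at $0.18/kg → $3,483.90

$17,053.06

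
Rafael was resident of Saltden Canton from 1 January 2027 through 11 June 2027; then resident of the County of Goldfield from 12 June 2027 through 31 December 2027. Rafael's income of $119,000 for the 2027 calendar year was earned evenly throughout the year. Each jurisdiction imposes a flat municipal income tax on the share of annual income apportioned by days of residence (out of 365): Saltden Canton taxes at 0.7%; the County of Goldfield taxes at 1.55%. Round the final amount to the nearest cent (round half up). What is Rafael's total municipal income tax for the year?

$1,395.56

Saltden Canton, 1 January – 11 June 2027: 162 days → $119,000 × 0.7% × 162/365 = $369.7151
The County of Goldfield, 12 June – 31 December 2027: 203 days → $119,000 × 1.55% × 203/365 = $1,025.8452
Total = $1,395.5603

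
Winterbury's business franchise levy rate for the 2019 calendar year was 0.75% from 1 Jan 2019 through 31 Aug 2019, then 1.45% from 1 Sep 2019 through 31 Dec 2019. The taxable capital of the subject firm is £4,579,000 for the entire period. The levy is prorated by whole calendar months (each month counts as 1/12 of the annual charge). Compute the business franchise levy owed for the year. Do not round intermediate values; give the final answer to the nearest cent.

1 Jan – 31 Aug 2019: 8 months at 0.75% → £4,579,000 × 0.75% × 8/12 = £22,895.0000
1 Sep – 31 Dec 2019: 4 months at 1.45% → £4,579,000 × 1.45% × 4/12 = £22,131.8333
Total = £45,026.8333

£45,026.83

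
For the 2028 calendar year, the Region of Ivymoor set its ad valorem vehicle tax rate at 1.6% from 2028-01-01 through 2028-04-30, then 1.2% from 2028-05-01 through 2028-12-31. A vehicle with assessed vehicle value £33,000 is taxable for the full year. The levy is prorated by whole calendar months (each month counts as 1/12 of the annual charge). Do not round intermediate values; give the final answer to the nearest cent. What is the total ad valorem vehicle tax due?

£440.00

2028-01-01 to 2028-04-30: 4 months at 1.6% → £33,000 × 1.6% × 4/12 = £176.0000
2028-05-01 to 2028-12-31: 8 months at 1.2% → £33,000 × 1.2% × 8/12 = £264.0000
Total = £440.0000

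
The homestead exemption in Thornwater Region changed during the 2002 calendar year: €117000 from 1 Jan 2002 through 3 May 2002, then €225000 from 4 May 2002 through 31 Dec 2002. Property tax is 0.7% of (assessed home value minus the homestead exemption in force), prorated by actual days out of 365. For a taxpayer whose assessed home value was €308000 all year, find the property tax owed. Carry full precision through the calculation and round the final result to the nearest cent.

1 Jan – 3 May 2002: 123 days, exemption €117000 → (€308000 − €117000) × 0.7% × 123/365 = €450.5507
4 May – 31 Dec 2002: 242 days, exemption €225000 → (€308000 − €225000) × 0.7% × 242/365 = €385.2110
Total = €835.7616

€835.76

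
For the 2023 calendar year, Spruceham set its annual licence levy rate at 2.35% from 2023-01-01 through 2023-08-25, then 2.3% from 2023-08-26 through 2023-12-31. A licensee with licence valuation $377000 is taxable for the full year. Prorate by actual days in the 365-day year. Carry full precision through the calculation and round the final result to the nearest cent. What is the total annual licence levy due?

$8793.40

2023-01-01 to 2023-08-25: 237 days at 2.35% → $377000 × 2.35% × 237/365 = $5752.6068
2023-08-26 to 2023-12-31: 128 days at 2.3% → $377000 × 2.3% × 128/365 = $3040.7890
Total = $8793.3959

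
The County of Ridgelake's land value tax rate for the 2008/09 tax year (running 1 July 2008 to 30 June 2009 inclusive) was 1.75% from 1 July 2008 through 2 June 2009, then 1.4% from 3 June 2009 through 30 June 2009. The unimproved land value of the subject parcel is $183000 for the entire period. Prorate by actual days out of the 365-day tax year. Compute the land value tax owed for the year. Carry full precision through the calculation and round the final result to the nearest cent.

1 July 2008 – 2 June 2009: 337 days at 1.75% → $183000 × 1.75% × 337/365 = $2956.8288
3 June – 30 June 2009: 28 days at 1.4% → $183000 × 1.4% × 28/365 = $196.5370
Total = $3153.3658

$3153.37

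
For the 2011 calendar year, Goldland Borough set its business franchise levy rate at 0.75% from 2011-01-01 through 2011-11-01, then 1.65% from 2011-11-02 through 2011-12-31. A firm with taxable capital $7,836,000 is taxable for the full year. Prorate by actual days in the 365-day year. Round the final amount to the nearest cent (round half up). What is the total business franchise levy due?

2011-01-01 to 2011-11-01: 305 days at 0.75% → $7,836,000 × 0.75% × 305/365 = $49,109.1781
2011-11-02 to 2011-12-31: 60 days at 1.65% → $7,836,000 × 1.65% × 60/365 = $21,253.8082
Total = $70,362.9863

$70,362.99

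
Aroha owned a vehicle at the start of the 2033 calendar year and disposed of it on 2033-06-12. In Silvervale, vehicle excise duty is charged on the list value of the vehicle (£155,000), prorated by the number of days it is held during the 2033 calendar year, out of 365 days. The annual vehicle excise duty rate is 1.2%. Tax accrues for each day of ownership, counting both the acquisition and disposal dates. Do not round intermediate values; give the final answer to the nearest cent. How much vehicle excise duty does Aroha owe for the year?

Days held (2033-01-01 to 2033-06-12): 163 out of 365
Tax = £155,000 × 1.2% × 163/365 = £830.6301

£830.63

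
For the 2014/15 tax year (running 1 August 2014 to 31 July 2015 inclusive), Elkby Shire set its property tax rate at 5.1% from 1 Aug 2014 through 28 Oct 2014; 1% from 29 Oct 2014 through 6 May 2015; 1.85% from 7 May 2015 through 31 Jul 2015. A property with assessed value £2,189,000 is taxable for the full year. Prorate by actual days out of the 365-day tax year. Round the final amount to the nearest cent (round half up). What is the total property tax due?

£48,158.00

1 Aug – 28 Oct 2014: 89 days at 5.1% → £2,189,000 × 5.1% × 89/365 = £27,221.5644
29 Oct 2014 – 6 May 2015: 190 days at 1% → £2,189,000 × 1% × 190/365 = £11,394.7945
7 May – 31 Jul 2015: 86 days at 1.85% → £2,189,000 × 1.85% × 86/365 = £9,541.6411
Total = £48,158.0000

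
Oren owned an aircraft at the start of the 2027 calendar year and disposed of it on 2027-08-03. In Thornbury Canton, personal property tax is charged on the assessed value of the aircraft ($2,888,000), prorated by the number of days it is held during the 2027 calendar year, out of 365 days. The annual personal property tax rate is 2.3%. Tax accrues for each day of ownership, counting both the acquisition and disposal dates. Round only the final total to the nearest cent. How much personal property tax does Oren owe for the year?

$39,126.47

Days held (2027-01-01 to 2027-08-03): 215 out of 365
Tax = $2,888,000 × 2.3% × 215/365 = $39,126.4658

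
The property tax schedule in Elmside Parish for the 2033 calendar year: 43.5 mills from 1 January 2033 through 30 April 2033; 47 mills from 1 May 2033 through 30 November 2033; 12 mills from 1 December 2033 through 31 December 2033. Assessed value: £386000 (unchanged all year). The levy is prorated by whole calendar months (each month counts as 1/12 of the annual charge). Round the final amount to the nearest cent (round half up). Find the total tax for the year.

£16565.83

1 January – 30 April 2033: 4 months at 43.5 mills → £386000 × 4.35% × 4/12 = £5597.0000
1 May – 30 November 2033: 7 months at 47 mills → £386000 × 4.7% × 7/12 = £10582.8333
1 December – 31 December 2033: 1 month at 12 mills → £386000 × 1.2% × 1/12 = £386.0000
Total = £16565.8333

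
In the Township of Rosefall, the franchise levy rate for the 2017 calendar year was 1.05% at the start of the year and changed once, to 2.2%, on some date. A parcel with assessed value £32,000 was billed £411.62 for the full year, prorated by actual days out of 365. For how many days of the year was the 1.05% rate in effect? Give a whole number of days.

Let d = days at the first rate; then 365 − d days at the second rate.
£32,000 × [1.05%·d + 2.2%·(365−d)] / 365 = £411.62
Solving gives d = 290, so the new rate took effect on October 18, 2017.

290 days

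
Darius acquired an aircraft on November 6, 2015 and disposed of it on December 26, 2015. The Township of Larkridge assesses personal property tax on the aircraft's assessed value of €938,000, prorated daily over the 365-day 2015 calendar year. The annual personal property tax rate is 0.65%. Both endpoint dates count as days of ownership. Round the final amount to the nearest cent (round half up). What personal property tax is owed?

€851.91

Days held (November 6 – December 26, 2015): 51 out of 365
Tax = €938,000 × 0.65% × 51/365 = €851.9096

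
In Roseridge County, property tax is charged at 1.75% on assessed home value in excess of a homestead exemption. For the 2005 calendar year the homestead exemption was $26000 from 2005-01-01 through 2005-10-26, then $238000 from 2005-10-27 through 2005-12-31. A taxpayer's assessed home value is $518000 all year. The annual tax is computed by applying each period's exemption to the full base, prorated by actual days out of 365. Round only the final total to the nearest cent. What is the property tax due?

$7939.15

2005-01-01 to 2005-10-26: 299 days, exemption $26000 → ($518000 − $26000) × 1.75% × 299/365 = $7053.1233
2005-10-27 to 2005-12-31: 66 days, exemption $238000 → ($518000 − $238000) × 1.75% × 66/365 = $886.0274
Total = $7939.1507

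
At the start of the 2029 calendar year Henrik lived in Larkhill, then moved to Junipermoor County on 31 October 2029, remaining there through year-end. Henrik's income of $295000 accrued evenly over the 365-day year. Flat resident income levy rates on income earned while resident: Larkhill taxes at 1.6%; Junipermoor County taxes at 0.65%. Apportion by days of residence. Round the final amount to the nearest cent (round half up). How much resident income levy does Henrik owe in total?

$4243.96

Larkhill, 1 January – 30 October 2029: 303 days → $295000 × 1.6% × 303/365 = $3918.2466
Junipermoor County, 31 October – 31 December 2029: 62 days → $295000 × 0.65% × 62/365 = $325.7123
Total = $4243.9589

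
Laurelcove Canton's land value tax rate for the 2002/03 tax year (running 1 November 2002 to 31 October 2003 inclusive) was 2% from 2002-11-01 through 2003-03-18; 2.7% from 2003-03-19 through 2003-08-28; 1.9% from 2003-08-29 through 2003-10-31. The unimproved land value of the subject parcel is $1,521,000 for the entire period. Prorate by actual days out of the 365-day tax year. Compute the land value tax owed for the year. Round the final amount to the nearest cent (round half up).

2002-11-01 to 2003-03-18: 138 days at 2% → $1,521,000 × 2% × 138/365 = $11,501.2603
2003-03-19 to 2003-08-28: 163 days at 2.7% → $1,521,000 × 2.7% × 163/365 = $18,339.5096
2003-08-29 to 2003-10-31: 64 days at 1.9% → $1,521,000 × 1.9% × 64/365 = $5,067.2219
Total = $34,907.9918

$34,907.99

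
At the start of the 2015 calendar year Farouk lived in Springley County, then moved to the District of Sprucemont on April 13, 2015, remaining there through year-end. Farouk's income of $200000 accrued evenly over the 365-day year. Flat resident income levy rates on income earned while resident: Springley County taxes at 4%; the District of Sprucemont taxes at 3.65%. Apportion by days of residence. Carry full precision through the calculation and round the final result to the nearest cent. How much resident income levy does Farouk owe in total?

$7495.62

Springley County, January 1 – April 12, 2015: 102 days → $200000 × 4% × 102/365 = $2235.6164
The District of Sprucemont, April 13 – December 31, 2015: 263 days → $200000 × 3.65% × 263/365 = $5260.0000
Total = $7495.6164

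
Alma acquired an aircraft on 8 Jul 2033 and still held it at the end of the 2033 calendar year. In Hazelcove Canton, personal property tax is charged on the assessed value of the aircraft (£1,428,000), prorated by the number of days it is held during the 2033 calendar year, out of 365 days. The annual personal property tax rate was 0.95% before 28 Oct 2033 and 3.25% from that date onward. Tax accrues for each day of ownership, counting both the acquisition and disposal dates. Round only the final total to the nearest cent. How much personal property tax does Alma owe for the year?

8 Jul – 27 Oct 2033: 112 days at 0.95% → £1,428,000 × 0.95% × 112/365 = £4,162.7178
28 Oct – 31 Dec 2033: 65 days at 3.25% → £1,428,000 × 3.25% × 65/365 = £8,264.7945
Total = £12,427.5123

£12,427.51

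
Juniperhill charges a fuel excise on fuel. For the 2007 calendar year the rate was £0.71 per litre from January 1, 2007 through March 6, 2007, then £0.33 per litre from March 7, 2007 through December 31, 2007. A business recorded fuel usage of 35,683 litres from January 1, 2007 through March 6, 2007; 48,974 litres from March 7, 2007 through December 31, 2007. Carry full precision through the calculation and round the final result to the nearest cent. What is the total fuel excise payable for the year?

January 1 – March 6, 2007: 35,683 litres at £0.71/litre → £25334.93
March 7 – December 31, 2007: 48,974 litres at £0.33/litre → £16161.42

£41496.35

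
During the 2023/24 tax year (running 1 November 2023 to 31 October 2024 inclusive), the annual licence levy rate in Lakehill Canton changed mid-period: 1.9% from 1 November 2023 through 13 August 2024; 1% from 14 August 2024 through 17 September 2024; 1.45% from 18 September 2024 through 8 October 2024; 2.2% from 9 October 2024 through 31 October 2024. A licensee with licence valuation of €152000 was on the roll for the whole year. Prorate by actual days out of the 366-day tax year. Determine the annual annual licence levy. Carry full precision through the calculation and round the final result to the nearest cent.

1 November 2023 – 13 August 2024: 287 days at 1.9% → €152000 × 1.9% × 287/366 = €2264.6339
14 August – 17 September 2024: 35 days at 1% → €152000 × 1% × 35/366 = €145.3552
18 September – 8 October 2024: 21 days at 1.45% → €152000 × 1.45% × 21/366 = €126.4590
9 October – 31 October 2024: 23 days at 2.2% → €152000 × 2.2% × 23/366 = €210.1421
Total = €2746.5902

€2746.59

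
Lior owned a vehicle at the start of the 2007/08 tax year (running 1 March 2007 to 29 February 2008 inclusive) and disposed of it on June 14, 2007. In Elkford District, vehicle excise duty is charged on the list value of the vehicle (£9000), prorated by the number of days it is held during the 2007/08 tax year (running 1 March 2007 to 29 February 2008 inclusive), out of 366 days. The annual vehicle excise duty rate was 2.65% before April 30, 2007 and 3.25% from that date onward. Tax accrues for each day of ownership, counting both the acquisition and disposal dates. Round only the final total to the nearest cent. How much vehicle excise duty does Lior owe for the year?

£75.86

March 1 – April 29, 2007: 60 days at 2.65% → £9000 × 2.65% × 60/366 = £39.0984
April 30 – June 14, 2007: 46 days at 3.25% → £9000 × 3.25% × 46/366 = £36.7623
Total = £75.8607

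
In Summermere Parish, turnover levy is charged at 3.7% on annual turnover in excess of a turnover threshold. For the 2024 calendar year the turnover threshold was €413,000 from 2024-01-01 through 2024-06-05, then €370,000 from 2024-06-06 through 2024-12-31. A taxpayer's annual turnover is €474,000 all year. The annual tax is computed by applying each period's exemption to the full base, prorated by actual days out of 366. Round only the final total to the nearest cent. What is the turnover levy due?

€3,165.52

2024-01-01 to 2024-06-05: 157 days, exemption €413,000 → (€474,000 − €413,000) × 3.7% × 157/366 = €968.1667
2024-06-06 to 2024-12-31: 209 days, exemption €370,000 → (€474,000 − €370,000) × 3.7% × 209/366 = €2,197.3552
Total = €3,165.5219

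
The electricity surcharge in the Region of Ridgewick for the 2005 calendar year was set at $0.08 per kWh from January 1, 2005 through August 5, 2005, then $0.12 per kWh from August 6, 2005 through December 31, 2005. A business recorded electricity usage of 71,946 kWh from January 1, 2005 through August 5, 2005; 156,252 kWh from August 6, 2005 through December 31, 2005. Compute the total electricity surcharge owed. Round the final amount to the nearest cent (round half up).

January 1 – August 5, 2005: 71,946 kWh at $0.08/kWh → $5,755.68
August 6 – December 31, 2005: 156,252 kWh at $0.12/kWh → $18,750.24

$24,505.92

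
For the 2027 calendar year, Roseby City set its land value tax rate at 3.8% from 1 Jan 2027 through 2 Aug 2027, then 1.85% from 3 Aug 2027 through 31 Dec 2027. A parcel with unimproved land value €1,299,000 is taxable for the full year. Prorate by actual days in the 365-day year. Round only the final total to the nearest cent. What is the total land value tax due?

€38,882.81

1 Jan – 2 Aug 2027: 214 days at 3.8% → €1,299,000 × 3.8% × 214/365 = €28,941.0082
3 Aug – 31 Dec 2027: 151 days at 1.85% → €1,299,000 × 1.85% × 151/365 = €9,941.7986
Total = €38,882.8068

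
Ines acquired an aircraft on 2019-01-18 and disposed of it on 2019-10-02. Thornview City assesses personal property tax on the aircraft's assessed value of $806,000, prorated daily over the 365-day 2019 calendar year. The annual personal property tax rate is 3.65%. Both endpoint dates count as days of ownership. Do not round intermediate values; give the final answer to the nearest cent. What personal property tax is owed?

$20,794.80

Days held (2019-01-18 to 2019-10-02): 258 out of 365
Tax = $806,000 × 3.65% × 258/365 = $20,794.8000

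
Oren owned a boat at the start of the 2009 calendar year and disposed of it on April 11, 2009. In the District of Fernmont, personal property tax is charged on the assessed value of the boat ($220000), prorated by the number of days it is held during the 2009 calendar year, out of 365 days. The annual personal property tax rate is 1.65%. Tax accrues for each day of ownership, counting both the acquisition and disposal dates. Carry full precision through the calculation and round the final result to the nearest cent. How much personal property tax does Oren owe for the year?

$1004.47

Days held (January 1 – April 11, 2009): 101 out of 365
Tax = $220000 × 1.65% × 101/365 = $1004.4658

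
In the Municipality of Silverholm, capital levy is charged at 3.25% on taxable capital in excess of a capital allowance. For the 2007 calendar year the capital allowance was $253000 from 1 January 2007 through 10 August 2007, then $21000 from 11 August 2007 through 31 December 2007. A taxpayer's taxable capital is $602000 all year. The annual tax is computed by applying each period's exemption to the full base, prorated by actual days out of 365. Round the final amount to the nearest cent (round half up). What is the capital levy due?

1 January – 10 August 2007: 222 days, exemption $253000 → ($602000 − $253000) × 3.25% × 222/365 = $6898.7260
11 August – 31 December 2007: 143 days, exemption $21000 → ($602000 − $21000) × 3.25% × 143/365 = $7397.8014
Total = $14296.5274

$14296.53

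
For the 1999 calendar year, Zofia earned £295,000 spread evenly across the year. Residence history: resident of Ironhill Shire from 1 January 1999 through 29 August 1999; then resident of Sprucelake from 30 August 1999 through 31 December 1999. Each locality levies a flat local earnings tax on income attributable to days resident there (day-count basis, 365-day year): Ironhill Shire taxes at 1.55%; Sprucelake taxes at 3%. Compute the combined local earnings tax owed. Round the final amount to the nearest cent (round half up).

£6,025.68

Ironhill Shire, 1 January – 29 August 1999: 241 days → £295,000 × 1.55% × 241/365 = £3,019.1027
Sprucelake, 30 August – 31 December 1999: 124 days → £295,000 × 3% × 124/365 = £3,006.5753
Total = £6,025.6781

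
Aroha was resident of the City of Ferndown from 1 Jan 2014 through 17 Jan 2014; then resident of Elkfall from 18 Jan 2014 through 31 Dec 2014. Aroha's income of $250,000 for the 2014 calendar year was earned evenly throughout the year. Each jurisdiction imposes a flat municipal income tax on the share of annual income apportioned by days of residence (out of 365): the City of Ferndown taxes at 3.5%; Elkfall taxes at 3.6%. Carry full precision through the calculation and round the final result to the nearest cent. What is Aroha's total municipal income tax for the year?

$8,988.36

The City of Ferndown, 1 Jan – 17 Jan 2014: 17 days → $250,000 × 3.5% × 17/365 = $407.5342
Elkfall, 18 Jan – 31 Dec 2014: 348 days → $250,000 × 3.6% × 348/365 = $8,580.8219
Total = $8,988.3562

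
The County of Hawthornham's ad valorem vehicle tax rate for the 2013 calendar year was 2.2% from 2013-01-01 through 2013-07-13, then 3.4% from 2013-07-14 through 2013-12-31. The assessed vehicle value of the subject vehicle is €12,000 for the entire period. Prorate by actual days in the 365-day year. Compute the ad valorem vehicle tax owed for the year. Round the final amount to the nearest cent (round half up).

€331.46

2013-01-01 to 2013-07-13: 194 days at 2.2% → €12,000 × 2.2% × 194/365 = €140.3178
2013-07-14 to 2013-12-31: 171 days at 3.4% → €12,000 × 3.4% × 171/365 = €191.1452
Total = €331.4630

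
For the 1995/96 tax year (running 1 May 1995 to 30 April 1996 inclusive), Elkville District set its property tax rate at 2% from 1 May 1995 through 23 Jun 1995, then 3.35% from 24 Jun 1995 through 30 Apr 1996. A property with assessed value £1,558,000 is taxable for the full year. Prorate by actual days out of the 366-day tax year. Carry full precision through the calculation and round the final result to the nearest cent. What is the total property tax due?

1 May – 23 Jun 1995: 54 days at 2% → £1,558,000 × 2% × 54/366 = £4,597.3770
24 Jun 1995 – 30 Apr 1996: 312 days at 3.35% → £1,558,000 × 3.35% × 312/366 = £44,492.3934
Total = £49,089.7705

£49,089.77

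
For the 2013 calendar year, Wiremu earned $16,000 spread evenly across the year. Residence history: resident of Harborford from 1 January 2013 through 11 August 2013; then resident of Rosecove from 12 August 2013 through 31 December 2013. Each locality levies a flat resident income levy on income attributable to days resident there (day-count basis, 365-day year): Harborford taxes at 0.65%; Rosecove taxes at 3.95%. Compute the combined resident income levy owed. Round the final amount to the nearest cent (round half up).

Harborford, 1 January – 11 August 2013: 223 days → $16,000 × 0.65% × 223/365 = $63.5397
Rosecove, 12 August – 31 December 2013: 142 days → $16,000 × 3.95% × 142/365 = $245.8740
Total = $309.4137

$309.41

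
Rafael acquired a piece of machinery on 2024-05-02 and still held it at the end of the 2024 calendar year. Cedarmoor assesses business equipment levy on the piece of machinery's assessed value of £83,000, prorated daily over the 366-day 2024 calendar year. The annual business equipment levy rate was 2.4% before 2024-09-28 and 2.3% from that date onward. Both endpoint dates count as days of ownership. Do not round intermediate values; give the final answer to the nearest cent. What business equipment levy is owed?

2024-05-02 to 2024-09-27: 149 days at 2.4% → £83,000 × 2.4% × 149/366 = £810.9508
2024-09-28 to 2024-12-31: 95 days at 2.3% → £83,000 × 2.3% × 95/366 = £495.5055
Total = £1,306.4563

£1,306.46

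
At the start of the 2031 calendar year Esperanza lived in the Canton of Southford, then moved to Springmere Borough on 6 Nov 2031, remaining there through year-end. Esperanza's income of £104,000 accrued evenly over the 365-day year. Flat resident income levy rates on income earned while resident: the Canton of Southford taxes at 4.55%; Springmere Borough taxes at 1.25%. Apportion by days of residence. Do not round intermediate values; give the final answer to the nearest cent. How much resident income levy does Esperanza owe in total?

£4,205.45

The Canton of Southford, 1 Jan – 5 Nov 2031: 309 days → £104,000 × 4.55% × 309/365 = £4,005.9945
Springmere Borough, 6 Nov – 31 Dec 2031: 56 days → £104,000 × 1.25% × 56/365 = £199.4521
Total = £4,205.4466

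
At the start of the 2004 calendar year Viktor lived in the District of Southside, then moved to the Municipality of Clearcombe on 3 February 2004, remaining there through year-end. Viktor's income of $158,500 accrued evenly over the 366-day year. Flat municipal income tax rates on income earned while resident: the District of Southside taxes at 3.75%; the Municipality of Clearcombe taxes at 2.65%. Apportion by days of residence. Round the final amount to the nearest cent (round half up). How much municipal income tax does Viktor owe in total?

The District of Southside, 1 January – 2 February 2004: 33 days → $158,500 × 3.75% × 33/366 = $535.9119
The Municipality of Clearcombe, 3 February – 31 December 2004: 333 days → $158,500 × 2.65% × 333/366 = $3,821.5389
Total = $4,357.4508

$4,357.45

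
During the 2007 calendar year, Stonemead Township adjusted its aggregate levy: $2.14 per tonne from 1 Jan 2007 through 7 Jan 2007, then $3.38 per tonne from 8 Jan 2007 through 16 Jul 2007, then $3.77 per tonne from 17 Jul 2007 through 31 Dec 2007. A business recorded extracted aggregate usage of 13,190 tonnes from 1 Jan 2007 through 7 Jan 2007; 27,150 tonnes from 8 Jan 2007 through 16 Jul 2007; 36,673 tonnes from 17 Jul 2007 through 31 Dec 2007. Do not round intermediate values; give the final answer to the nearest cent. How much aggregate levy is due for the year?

1 Jan – 7 Jan 2007: 13,190 tonnes at $2.14/tonne → $28,226.60
8 Jan – 16 Jul 2007: 27,150 tonnes at $3.38/tonne → $91,767.00
17 Jul – 31 Dec 2007: 36,673 tonnes at $3.77/tonne → $138,257.21

$258,250.81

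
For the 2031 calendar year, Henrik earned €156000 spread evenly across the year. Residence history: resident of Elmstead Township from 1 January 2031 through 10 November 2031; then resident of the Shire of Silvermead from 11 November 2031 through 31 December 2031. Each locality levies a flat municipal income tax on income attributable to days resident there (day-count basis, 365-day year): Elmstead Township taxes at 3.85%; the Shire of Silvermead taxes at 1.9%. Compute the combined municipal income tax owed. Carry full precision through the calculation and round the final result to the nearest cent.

Elmstead Township, 1 January – 10 November 2031: 314 days → €156000 × 3.85% × 314/365 = €5166.8055
The Shire of Silvermead, 11 November – 31 December 2031: 51 days → €156000 × 1.9% × 51/365 = €414.1479
Total = €5580.9534

€5580.95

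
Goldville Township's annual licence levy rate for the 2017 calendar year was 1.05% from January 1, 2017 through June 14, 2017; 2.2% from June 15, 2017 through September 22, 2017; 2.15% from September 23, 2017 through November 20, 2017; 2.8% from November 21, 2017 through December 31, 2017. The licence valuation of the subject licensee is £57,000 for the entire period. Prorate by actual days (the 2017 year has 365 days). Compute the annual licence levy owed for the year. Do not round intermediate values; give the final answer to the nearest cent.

January 1 – June 14, 2017: 165 days at 1.05% → £57,000 × 1.05% × 165/365 = £270.5548
June 15 – September 22, 2017: 100 days at 2.2% → £57,000 × 2.2% × 100/365 = £343.5616
September 23 – November 20, 2017: 59 days at 2.15% → £57,000 × 2.15% × 59/365 = £198.0945
November 21 – December 31, 2017: 41 days at 2.8% → £57,000 × 2.8% × 41/365 = £179.2767
Total = £991.4877

£991.49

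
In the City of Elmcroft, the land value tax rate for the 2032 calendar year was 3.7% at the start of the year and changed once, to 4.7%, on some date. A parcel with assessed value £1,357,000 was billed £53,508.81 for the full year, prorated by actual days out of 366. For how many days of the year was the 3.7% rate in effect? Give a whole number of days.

Let d = days at the first rate; then 366 − d days at the second rate.
£1,357,000 × [3.7%·d + 4.7%·(366−d)] / 366 = £53,508.81
Solving gives d = 277, so the new rate took effect on 4 October 2032.

277 days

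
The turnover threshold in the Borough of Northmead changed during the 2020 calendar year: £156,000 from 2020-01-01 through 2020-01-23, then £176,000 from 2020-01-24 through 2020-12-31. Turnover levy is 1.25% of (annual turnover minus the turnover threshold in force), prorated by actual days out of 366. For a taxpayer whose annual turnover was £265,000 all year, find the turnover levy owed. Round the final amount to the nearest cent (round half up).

£1,128.21

2020-01-01 to 2020-01-23: 23 days, exemption £156,000 → (£265,000 − £156,000) × 1.25% × 23/366 = £85.6216
2020-01-24 to 2020-12-31: 343 days, exemption £176,000 → (£265,000 − £176,000) × 1.25% × 343/366 = £1,042.5888
Total = £1,128.2104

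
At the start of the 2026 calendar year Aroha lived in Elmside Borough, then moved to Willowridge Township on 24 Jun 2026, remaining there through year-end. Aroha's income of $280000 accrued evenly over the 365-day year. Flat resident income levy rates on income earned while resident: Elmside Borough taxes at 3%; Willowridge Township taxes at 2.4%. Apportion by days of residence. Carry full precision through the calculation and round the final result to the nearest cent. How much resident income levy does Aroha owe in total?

$7520.88

Elmside Borough, 1 Jan – 23 Jun 2026: 174 days → $280000 × 3% × 174/365 = $4004.3836
Willowridge Township, 24 Jun – 31 Dec 2026: 191 days → $280000 × 2.4% × 191/365 = $3516.4932
Total = $7520.8767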